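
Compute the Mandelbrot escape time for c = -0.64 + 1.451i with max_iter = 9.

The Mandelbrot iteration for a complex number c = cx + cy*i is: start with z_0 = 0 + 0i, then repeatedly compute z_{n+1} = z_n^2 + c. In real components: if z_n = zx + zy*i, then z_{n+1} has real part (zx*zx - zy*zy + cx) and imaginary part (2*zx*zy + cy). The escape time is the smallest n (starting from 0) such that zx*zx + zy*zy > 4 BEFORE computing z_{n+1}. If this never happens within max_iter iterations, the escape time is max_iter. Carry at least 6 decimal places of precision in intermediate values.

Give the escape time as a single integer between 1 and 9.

z_0 = 0 + 0i, c = -0.6400 + 1.4510i
Iter 1: z = -0.6400 + 1.4510i, |z|^2 = 2.5150
Iter 2: z = -2.3358 + -0.4063i, |z|^2 = 5.6210
Escaped at iteration 2

Answer: 2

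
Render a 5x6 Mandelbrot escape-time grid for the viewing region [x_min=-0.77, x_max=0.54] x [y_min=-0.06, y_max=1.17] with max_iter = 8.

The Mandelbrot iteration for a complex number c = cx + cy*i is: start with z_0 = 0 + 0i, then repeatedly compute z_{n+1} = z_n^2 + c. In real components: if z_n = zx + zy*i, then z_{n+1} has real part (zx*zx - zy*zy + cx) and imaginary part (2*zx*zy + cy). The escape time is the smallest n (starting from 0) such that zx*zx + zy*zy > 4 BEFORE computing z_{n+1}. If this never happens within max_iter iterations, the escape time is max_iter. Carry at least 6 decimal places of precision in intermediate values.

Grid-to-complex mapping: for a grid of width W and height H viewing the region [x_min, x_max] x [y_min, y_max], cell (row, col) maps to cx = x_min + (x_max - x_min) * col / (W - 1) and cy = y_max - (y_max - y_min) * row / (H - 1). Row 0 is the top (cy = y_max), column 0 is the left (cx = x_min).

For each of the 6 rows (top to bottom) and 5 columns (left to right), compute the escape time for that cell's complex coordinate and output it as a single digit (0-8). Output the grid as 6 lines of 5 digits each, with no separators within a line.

Answer: 33422
45843
58873
78884
88884
88884

Derivation:
(row=0, col=0): c = -0.7700 + 1.1700i → escape time 3
(row=0, col=1): c = -0.4425 + 1.1700i → escape time 3
(row=0, col=2): c = -0.1150 + 1.1700i → escape time 4
(row=0, col=3): c = 0.2125 + 1.1700i → escape time 2
(row=0, col=4): c = 0.5400 + 1.1700i → escape time 2
(row=1, col=0): c = -0.7700 + 0.9240i → escape time 4
(row=1, col=1): c = -0.4425 + 0.9240i → escape time 5
(row=1, col=2): c = -0.1150 + 0.9240i → escape time 8
(row=1, col=3): c = 0.2125 + 0.9240i → escape time 4
(row=1, col=4): c = 0.5400 + 0.9240i → escape time 3
(row=2, col=0): c = -0.7700 + 0.6780i → escape time 5
(row=2, col=1): c = -0.4425 + 0.6780i → escape time 8
(row=2, col=2): c = -0.1150 + 0.6780i → escape time 8
(row=2, col=3): c = 0.2125 + 0.6780i → escape time 7
(row=2, col=4): c = 0.5400 + 0.6780i → escape time 3
(row=3, col=0): c = -0.7700 + 0.4320i → escape time 7
(row=3, col=1): c = -0.4425 + 0.4320i → escape time 8
(row=3, col=2): c = -0.1150 + 0.4320i → escape time 8
(row=3, col=3): c = 0.2125 + 0.4320i → escape time 8
(row=3, col=4): c = 0.5400 + 0.4320i → escape time 4
(row=4, col=0): c = -0.7700 + 0.1860i → escape time 8
(row=4, col=1): c = -0.4425 + 0.1860i → escape time 8
(row=4, col=2): c = -0.1150 + 0.1860i → escape time 8
(row=4, col=3): c = 0.2125 + 0.1860i → escape time 8
(row=4, col=4): c = 0.5400 + 0.1860i → escape time 4
(row=5, col=0): c = -0.7700 + -0.0600i → escape time 8
(row=5, col=1): c = -0.4425 + -0.0600i → escape time 8
(row=5, col=2): c = -0.1150 + -0.0600i → escape time 8
(row=5, col=3): c = 0.2125 + -0.0600i → escape time 8
(row=5, col=4): c = 0.5400 + -0.0600i → escape time 4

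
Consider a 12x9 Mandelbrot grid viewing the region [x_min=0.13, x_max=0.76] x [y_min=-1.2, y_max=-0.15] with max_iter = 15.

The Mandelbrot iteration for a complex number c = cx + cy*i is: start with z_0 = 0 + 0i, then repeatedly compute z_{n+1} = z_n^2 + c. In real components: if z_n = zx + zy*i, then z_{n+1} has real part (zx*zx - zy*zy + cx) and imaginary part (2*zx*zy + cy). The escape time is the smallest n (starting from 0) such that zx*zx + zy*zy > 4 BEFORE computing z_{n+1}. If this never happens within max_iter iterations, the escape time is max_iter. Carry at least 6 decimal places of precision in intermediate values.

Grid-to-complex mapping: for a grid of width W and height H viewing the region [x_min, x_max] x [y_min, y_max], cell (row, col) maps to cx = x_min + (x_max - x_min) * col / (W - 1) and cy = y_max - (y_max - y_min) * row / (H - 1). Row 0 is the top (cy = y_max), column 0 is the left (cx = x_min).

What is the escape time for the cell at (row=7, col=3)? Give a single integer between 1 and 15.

z_0 = 0 + 0i, c = 0.3018 + -1.0688i
Iter 1: z = 0.3018 + -1.0688i, |z|^2 = 1.2333
Iter 2: z = -0.7493 + -1.7139i, |z|^2 = 3.4989
Iter 3: z = -2.0741 + 1.4997i, |z|^2 = 6.5511
Escaped at iteration 3

Answer: 3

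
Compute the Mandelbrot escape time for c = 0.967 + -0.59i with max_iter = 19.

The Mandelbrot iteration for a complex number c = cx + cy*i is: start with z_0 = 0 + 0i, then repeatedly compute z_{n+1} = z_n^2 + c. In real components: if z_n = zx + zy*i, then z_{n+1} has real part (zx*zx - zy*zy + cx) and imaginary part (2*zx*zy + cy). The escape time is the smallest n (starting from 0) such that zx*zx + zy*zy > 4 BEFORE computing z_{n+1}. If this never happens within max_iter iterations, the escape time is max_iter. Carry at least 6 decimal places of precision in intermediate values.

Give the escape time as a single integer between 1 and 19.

Answer: 2

Derivation:
z_0 = 0 + 0i, c = 0.9670 + -0.5900i
Iter 1: z = 0.9670 + -0.5900i, |z|^2 = 1.2832
Iter 2: z = 1.5540 + -1.7311i, |z|^2 = 5.4115
Escaped at iteration 2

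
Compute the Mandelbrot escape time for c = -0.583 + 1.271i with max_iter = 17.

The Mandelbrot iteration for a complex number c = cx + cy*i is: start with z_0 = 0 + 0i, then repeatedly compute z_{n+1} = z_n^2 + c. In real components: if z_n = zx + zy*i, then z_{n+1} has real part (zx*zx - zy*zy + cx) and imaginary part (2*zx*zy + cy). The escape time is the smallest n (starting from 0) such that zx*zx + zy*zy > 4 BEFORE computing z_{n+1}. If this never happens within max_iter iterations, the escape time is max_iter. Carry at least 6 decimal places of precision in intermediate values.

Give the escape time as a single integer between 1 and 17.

Answer: 3

Derivation:
z_0 = 0 + 0i, c = -0.5830 + 1.2710i
Iter 1: z = -0.5830 + 1.2710i, |z|^2 = 1.9553
Iter 2: z = -1.8586 + -0.2110i, |z|^2 = 3.4987
Iter 3: z = 2.8267 + 2.0553i, |z|^2 = 12.2143
Escaped at iteration 3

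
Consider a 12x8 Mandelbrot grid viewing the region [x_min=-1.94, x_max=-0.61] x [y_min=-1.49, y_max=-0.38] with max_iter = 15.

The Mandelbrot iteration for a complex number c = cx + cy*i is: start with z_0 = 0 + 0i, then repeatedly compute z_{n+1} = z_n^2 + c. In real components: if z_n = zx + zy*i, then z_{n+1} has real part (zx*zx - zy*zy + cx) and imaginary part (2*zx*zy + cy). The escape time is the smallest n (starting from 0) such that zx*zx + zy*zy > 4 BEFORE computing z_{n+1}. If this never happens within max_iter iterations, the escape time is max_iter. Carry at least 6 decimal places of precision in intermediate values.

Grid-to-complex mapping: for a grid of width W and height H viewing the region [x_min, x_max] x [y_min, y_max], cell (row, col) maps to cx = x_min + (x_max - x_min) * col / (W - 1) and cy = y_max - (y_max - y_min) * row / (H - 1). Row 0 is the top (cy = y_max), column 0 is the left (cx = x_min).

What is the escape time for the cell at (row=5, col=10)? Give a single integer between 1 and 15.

Answer: 3

Derivation:
z_0 = 0 + 0i, c = -0.7309 + -1.1729i
Iter 1: z = -0.7309 + -1.1729i, |z|^2 = 1.9098
Iter 2: z = -1.5723 + 0.5416i, |z|^2 = 2.7654
Iter 3: z = 1.4478 + -2.8761i, |z|^2 = 10.3679
Escaped at iteration 3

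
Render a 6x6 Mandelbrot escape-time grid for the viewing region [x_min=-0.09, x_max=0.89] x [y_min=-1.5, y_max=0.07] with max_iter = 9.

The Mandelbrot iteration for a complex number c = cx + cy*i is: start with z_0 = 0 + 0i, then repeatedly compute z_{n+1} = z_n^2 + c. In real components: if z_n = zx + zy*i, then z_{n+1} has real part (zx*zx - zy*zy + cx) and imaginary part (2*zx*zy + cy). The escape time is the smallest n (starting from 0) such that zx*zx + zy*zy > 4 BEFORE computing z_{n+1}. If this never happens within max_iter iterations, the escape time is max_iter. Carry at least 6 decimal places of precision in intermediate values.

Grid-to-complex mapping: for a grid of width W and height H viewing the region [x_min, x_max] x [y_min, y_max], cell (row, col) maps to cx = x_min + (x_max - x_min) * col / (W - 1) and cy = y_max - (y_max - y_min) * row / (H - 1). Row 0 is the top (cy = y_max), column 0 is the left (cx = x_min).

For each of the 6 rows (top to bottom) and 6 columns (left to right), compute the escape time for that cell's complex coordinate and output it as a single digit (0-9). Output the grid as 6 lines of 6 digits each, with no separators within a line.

Answer: 999533
999533
999532
954322
332222
222222

Derivation:
(row=0, col=0): c = -0.0900 + 0.0700i → escape time 9
(row=0, col=1): c = 0.1060 + 0.0700i → escape time 9
(row=0, col=2): c = 0.3020 + 0.0700i → escape time 9
(row=0, col=3): c = 0.4980 + 0.0700i → escape time 5
(row=0, col=4): c = 0.6940 + 0.0700i → escape time 3
(row=0, col=5): c = 0.8900 + 0.0700i → escape time 3
(row=1, col=0): c = -0.0900 + -0.2440i → escape time 9
(row=1, col=1): c = 0.1060 + -0.2440i → escape time 9
(row=1, col=2): c = 0.3020 + -0.2440i → escape time 9
(row=1, col=3): c = 0.4980 + -0.2440i → escape time 5
(row=1, col=4): c = 0.6940 + -0.2440i → escape time 3
(row=1, col=5): c = 0.8900 + -0.2440i → escape time 3
(row=2, col=0): c = -0.0900 + -0.5580i → escape time 9
(row=2, col=1): c = 0.1060 + -0.5580i → escape time 9
(row=2, col=2): c = 0.3020 + -0.5580i → escape time 9
(row=2, col=3): c = 0.4980 + -0.5580i → escape time 5
(row=2, col=4): c = 0.6940 + -0.5580i → escape time 3
(row=2, col=5): c = 0.8900 + -0.5580i → escape time 2
(row=3, col=0): c = -0.0900 + -0.8720i → escape time 9
(row=3, col=1): c = 0.1060 + -0.8720i → escape time 5
(row=3, col=2): c = 0.3020 + -0.8720i → escape time 4
(row=3, col=3): c = 0.4980 + -0.8720i → escape time 3
(row=3, col=4): c = 0.6940 + -0.8720i → escape time 2
(row=3, col=5): c = 0.8900 + -0.8720i → escape time 2
(row=4, col=0): c = -0.0900 + -1.1860i → escape time 3
(row=4, col=1): c = 0.1060 + -1.1860i → escape time 3
(row=4, col=2): c = 0.3020 + -1.1860i → escape time 2
(row=4, col=3): c = 0.4980 + -1.1860i → escape time 2
(row=4, col=4): c = 0.6940 + -1.1860i → escape time 2
(row=4, col=5): c = 0.8900 + -1.1860i → escape time 2
(row=5, col=0): c = -0.0900 + -1.5000i → escape time 2
(row=5, col=1): c = 0.1060 + -1.5000i → escape time 2
(row=5, col=2): c = 0.3020 + -1.5000i → escape time 2
(row=5, col=3): c = 0.4980 + -1.5000i → escape time 2
(row=5, col=4): c = 0.6940 + -1.5000i → escape time 2
(row=5, col=5): c = 0.8900 + -1.5000i → escape time 2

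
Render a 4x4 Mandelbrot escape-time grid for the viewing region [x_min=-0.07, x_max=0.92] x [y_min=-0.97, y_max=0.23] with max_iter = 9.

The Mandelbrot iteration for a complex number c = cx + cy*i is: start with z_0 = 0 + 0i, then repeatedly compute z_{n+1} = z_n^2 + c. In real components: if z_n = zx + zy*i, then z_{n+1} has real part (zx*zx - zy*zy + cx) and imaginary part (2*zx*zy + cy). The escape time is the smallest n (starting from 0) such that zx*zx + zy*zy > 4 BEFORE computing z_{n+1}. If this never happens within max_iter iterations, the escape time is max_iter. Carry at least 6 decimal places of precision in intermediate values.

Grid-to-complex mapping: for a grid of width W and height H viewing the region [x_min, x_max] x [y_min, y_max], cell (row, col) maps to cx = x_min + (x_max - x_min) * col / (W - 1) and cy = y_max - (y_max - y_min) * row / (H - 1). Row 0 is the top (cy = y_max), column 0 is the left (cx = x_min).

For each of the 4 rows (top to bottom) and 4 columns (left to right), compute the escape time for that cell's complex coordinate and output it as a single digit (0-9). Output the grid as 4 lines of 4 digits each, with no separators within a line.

Answer: 9943
9943
9932
9422

Derivation:
(row=0, col=0): c = -0.0700 + 0.2300i → escape time 9
(row=0, col=1): c = 0.2600 + 0.2300i → escape time 9
(row=0, col=2): c = 0.5900 + 0.2300i → escape time 4
(row=0, col=3): c = 0.9200 + 0.2300i → escape time 3
(row=1, col=0): c = -0.0700 + -0.1700i → escape time 9
(row=1, col=1): c = 0.2600 + -0.1700i → escape time 9
(row=1, col=2): c = 0.5900 + -0.1700i → escape time 4
(row=1, col=3): c = 0.9200 + -0.1700i → escape time 3
(row=2, col=0): c = -0.0700 + -0.5700i → escape time 9
(row=2, col=1): c = 0.2600 + -0.5700i → escape time 9
(row=2, col=2): c = 0.5900 + -0.5700i → escape time 3
(row=2, col=3): c = 0.9200 + -0.5700i → escape time 2
(row=3, col=0): c = -0.0700 + -0.9700i → escape time 9
(row=3, col=1): c = 0.2600 + -0.9700i → escape time 4
(row=3, col=2): c = 0.5900 + -0.9700i → escape time 2
(row=3, col=3): c = 0.9200 + -0.9700i → escape time 2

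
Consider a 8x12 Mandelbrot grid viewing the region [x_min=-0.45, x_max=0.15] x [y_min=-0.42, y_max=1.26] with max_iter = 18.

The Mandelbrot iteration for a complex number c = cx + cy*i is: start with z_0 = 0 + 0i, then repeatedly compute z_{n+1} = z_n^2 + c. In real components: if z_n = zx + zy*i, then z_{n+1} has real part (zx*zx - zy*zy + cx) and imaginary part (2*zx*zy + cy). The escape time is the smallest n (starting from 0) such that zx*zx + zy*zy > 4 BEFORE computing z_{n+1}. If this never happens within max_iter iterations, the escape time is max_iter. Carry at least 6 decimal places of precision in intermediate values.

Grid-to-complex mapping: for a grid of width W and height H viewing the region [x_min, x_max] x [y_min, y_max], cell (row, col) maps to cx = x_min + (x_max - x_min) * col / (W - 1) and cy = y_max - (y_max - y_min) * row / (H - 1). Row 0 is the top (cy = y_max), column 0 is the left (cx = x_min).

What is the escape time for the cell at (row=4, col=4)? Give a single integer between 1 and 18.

Answer: 18

Derivation:
z_0 = 0 + 0i, c = -0.1071 + 0.6491i
Iter 1: z = -0.1071 + 0.6491i, |z|^2 = 0.4328
Iter 2: z = -0.5170 + 0.5100i, |z|^2 = 0.5274
Iter 3: z = -0.1000 + 0.1218i, |z|^2 = 0.0248
Iter 4: z = -0.1120 + 0.6247i, |z|^2 = 0.4028
Iter 5: z = -0.4849 + 0.5092i, |z|^2 = 0.4944
Iter 6: z = -0.1313 + 0.1553i, |z|^2 = 0.0413
Iter 7: z = -0.1140 + 0.6083i, |z|^2 = 0.3831
Iter 8: z = -0.4642 + 0.5104i, |z|^2 = 0.4760
Iter 9: z = -0.1521 + 0.1753i, |z|^2 = 0.0539
Iter 10: z = -0.1147 + 0.5958i, |z|^2 = 0.3681
Iter 11: z = -0.4489 + 0.5124i, |z|^2 = 0.4641
Iter 12: z = -0.1682 + 0.1890i, |z|^2 = 0.0640
Iter 13: z = -0.1146 + 0.5855i, |z|^2 = 0.3560
Iter 14: z = -0.4368 + 0.5149i, |z|^2 = 0.4559
Iter 15: z = -0.1814 + 0.1992i, |z|^2 = 0.0726
Iter 16: z = -0.1139 + 0.5768i, |z|^2 = 0.3457
Iter 17: z = -0.4268 + 0.5177i, |z|^2 = 0.4502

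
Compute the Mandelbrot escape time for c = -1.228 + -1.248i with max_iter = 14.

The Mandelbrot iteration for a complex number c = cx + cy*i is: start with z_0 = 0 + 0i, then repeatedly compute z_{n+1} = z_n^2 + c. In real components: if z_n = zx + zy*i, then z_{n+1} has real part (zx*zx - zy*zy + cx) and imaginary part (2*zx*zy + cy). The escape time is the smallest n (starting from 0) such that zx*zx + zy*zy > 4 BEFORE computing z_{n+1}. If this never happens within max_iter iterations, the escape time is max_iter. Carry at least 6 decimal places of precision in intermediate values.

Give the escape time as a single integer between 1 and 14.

z_0 = 0 + 0i, c = -1.2280 + -1.2480i
Iter 1: z = -1.2280 + -1.2480i, |z|^2 = 3.0655
Iter 2: z = -1.2775 + 1.8171i, |z|^2 = 4.9339
Escaped at iteration 2

Answer: 2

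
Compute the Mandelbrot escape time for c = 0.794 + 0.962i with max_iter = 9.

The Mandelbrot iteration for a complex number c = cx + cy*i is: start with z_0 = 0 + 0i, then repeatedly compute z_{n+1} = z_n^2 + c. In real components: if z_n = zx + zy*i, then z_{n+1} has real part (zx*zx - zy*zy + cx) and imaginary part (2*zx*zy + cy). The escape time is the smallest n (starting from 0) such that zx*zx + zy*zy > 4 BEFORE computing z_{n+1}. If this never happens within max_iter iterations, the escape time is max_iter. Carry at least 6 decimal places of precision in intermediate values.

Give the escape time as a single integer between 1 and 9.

Answer: 2

Derivation:
z_0 = 0 + 0i, c = 0.7940 + 0.9620i
Iter 1: z = 0.7940 + 0.9620i, |z|^2 = 1.5559
Iter 2: z = 0.4990 + 2.4897i, |z|^2 = 6.4474
Escaped at iteration 2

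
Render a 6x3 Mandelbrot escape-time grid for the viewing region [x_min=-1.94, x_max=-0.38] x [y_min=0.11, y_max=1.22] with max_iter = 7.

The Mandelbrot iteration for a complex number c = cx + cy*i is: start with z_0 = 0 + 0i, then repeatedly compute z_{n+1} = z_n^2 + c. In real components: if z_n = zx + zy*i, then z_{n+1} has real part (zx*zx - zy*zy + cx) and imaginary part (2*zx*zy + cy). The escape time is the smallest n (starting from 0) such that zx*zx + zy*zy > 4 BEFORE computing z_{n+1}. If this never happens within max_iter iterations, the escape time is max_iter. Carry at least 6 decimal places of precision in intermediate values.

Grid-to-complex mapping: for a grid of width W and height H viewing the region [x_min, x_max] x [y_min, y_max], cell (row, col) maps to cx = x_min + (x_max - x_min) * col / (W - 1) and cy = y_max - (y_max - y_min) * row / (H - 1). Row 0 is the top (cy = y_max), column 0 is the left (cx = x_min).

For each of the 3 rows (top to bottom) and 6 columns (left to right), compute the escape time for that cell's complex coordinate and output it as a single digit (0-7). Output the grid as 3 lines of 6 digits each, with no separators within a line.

Answer: 112333
133467
467777

Derivation:
(row=0, col=0): c = -1.9400 + 1.2200i → escape time 1
(row=0, col=1): c = -1.6280 + 1.2200i → escape time 1
(row=0, col=2): c = -1.3160 + 1.2200i → escape time 2
(row=0, col=3): c = -1.0040 + 1.2200i → escape time 3
(row=0, col=4): c = -0.6920 + 1.2200i → escape time 3
(row=0, col=5): c = -0.3800 + 1.2200i → escape time 3
(row=1, col=0): c = -1.9400 + 0.6650i → escape time 1
(row=1, col=1): c = -1.6280 + 0.6650i → escape time 3
(row=1, col=2): c = -1.3160 + 0.6650i → escape time 3
(row=1, col=3): c = -1.0040 + 0.6650i → escape time 4
(row=1, col=4): c = -0.6920 + 0.6650i → escape time 6
(row=1, col=5): c = -0.3800 + 0.6650i → escape time 7
(row=2, col=0): c = -1.9400 + 0.1100i → escape time 4
(row=2, col=1): c = -1.6280 + 0.1100i → escape time 6
(row=2, col=2): c = -1.3160 + 0.1100i → escape time 7
(row=2, col=3): c = -1.0040 + 0.1100i → escape time 7
(row=2, col=4): c = -0.6920 + 0.1100i → escape time 7
(row=2, col=5): c = -0.3800 + 0.1100i → escape time 7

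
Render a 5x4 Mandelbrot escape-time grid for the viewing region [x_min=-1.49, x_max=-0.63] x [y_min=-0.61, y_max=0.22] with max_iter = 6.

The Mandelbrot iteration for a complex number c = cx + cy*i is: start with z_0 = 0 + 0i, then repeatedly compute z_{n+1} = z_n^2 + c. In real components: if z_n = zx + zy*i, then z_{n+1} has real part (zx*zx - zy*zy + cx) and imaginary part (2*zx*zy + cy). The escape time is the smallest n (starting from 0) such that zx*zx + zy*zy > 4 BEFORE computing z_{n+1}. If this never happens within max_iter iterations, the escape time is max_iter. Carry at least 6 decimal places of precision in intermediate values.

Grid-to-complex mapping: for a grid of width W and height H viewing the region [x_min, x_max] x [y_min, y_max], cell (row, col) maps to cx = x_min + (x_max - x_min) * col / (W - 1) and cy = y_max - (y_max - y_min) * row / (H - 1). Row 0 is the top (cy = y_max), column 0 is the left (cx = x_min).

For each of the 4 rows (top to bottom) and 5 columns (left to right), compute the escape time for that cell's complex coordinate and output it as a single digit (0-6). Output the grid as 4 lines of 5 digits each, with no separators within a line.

Answer: 56666
66666
56666
33456

Derivation:
(row=0, col=0): c = -1.4900 + 0.2200i → escape time 5
(row=0, col=1): c = -1.2750 + 0.2200i → escape time 6
(row=0, col=2): c = -1.0600 + 0.2200i → escape time 6
(row=0, col=3): c = -0.8450 + 0.2200i → escape time 6
(row=0, col=4): c = -0.6300 + 0.2200i → escape time 6
(row=1, col=0): c = -1.4900 + -0.0567i → escape time 6
(row=1, col=1): c = -1.2750 + -0.0567i → escape time 6
(row=1, col=2): c = -1.0600 + -0.0567i → escape time 6
(row=1, col=3): c = -0.8450 + -0.0567i → escape time 6
(row=1, col=4): c = -0.6300 + -0.0567i → escape time 6
(row=2, col=0): c = -1.4900 + -0.3333i → escape time 5
(row=2, col=1): c = -1.2750 + -0.3333i → escape time 6
(row=2, col=2): c = -1.0600 + -0.3333i → escape time 6
(row=2, col=3): c = -0.8450 + -0.3333i → escape time 6
(row=2, col=4): c = -0.6300 + -0.3333i → escape time 6
(row=3, col=0): c = -1.4900 + -0.6100i → escape time 3
(row=3, col=1): c = -1.2750 + -0.6100i → escape time 3
(row=3, col=2): c = -1.0600 + -0.6100i → escape time 4
(row=3, col=3): c = -0.8450 + -0.6100i → escape time 5
(row=3, col=4): c = -0.6300 + -0.6100i → escape time 6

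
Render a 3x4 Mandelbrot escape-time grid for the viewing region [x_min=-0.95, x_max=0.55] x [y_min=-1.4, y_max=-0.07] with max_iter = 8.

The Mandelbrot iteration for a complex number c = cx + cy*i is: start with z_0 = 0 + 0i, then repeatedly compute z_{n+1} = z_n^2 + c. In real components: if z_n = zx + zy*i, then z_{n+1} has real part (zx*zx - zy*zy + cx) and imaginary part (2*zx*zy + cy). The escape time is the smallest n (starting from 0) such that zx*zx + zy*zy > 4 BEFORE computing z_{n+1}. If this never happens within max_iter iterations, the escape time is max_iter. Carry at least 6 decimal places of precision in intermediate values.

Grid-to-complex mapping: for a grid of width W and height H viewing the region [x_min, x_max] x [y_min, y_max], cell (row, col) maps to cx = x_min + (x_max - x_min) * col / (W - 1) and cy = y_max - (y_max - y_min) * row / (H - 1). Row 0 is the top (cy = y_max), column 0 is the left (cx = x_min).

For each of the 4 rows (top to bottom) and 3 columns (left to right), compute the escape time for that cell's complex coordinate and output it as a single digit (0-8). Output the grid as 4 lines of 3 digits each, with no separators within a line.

Answer: 884
584
382
222

Derivation:
(row=0, col=0): c = -0.9500 + -0.0700i → escape time 8
(row=0, col=1): c = -0.2000 + -0.0700i → escape time 8
(row=0, col=2): c = 0.5500 + -0.0700i → escape time 4
(row=1, col=0): c = -0.9500 + -0.5133i → escape time 5
(row=1, col=1): c = -0.2000 + -0.5133i → escape time 8
(row=1, col=2): c = 0.5500 + -0.5133i → escape time 4
(row=2, col=0): c = -0.9500 + -0.9567i → escape time 3
(row=2, col=1): c = -0.2000 + -0.9567i → escape time 8
(row=2, col=2): c = 0.5500 + -0.9567i → escape time 2
(row=3, col=0): c = -0.9500 + -1.4000i → escape time 2
(row=3, col=1): c = -0.2000 + -1.4000i → escape time 2
(row=3, col=2): c = 0.5500 + -1.4000i → escape time 2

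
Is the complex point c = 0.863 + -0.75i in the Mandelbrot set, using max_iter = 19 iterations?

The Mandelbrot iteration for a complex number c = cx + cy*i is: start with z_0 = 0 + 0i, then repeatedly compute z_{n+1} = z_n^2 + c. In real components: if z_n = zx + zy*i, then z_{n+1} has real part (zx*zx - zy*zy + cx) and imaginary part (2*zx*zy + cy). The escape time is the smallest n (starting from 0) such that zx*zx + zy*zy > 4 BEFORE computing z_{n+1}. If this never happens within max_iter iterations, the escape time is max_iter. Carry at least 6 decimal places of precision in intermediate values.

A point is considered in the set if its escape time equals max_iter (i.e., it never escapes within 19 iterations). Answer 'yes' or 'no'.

z_0 = 0 + 0i, c = 0.8630 + -0.7500i
Iter 1: z = 0.8630 + -0.7500i, |z|^2 = 1.3073
Iter 2: z = 1.0453 + -2.0445i, |z|^2 = 5.2726
Escaped at iteration 2

Answer: no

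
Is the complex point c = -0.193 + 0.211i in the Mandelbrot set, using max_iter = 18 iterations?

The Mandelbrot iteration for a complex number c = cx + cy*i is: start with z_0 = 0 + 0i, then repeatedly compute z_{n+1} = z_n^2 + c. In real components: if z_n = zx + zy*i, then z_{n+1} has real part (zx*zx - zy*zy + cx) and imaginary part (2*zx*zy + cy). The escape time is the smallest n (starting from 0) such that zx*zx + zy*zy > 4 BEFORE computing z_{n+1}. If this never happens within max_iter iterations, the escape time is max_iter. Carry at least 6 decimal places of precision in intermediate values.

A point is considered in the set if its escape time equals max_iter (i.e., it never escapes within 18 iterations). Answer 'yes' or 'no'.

z_0 = 0 + 0i, c = -0.1930 + 0.2110i
Iter 1: z = -0.1930 + 0.2110i, |z|^2 = 0.0818
Iter 2: z = -0.2003 + 0.1296i, |z|^2 = 0.0569
Iter 3: z = -0.1697 + 0.1591i, |z|^2 = 0.0541
Iter 4: z = -0.1895 + 0.1570i, |z|^2 = 0.0606
Iter 5: z = -0.1817 + 0.1515i, |z|^2 = 0.0560
Iter 6: z = -0.1829 + 0.1559i, |z|^2 = 0.0578
Iter 7: z = -0.1839 + 0.1540i, |z|^2 = 0.0575
Iter 8: z = -0.1829 + 0.1544i, |z|^2 = 0.0573
Iter 9: z = -0.1834 + 0.1545i, |z|^2 = 0.0575
Iter 10: z = -0.1832 + 0.1543i, |z|^2 = 0.0574
Iter 11: z = -0.1832 + 0.1544i, |z|^2 = 0.0574
Iter 12: z = -0.1833 + 0.1544i, |z|^2 = 0.0574
Iter 13: z = -0.1832 + 0.1544i, |z|^2 = 0.0574
Iter 14: z = -0.1833 + 0.1544i, |z|^2 = 0.0574
Iter 15: z = -0.1833 + 0.1544i, |z|^2 = 0.0574
Iter 16: z = -0.1833 + 0.1544i, |z|^2 = 0.0574
Iter 17: z = -0.1833 + 0.1544i, |z|^2 = 0.0574
Did not escape in 18 iterations → in set

Answer: yes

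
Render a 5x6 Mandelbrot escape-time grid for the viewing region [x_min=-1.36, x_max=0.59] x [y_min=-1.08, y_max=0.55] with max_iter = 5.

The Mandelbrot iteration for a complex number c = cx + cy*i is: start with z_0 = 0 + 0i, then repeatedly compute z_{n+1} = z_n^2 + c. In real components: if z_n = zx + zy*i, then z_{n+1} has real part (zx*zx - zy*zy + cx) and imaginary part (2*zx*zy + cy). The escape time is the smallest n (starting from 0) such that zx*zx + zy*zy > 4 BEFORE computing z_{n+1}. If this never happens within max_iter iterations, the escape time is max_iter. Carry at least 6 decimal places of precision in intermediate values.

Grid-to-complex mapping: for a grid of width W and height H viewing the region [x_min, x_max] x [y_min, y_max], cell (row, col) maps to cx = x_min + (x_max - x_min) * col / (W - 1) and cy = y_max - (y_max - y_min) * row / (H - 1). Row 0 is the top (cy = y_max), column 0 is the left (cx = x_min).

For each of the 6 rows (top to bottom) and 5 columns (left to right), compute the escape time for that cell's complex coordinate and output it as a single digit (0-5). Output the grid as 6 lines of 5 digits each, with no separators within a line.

(row=0, col=0): c = -1.3600 + 0.5500i → escape time 3
(row=0, col=1): c = -0.8725 + 0.5500i → escape time 5
(row=0, col=2): c = -0.3850 + 0.5500i → escape time 5
(row=0, col=3): c = 0.1025 + 0.5500i → escape time 5
(row=0, col=4): c = 0.5900 + 0.5500i → escape time 3
(row=1, col=0): c = -1.3600 + 0.2240i → escape time 5
(row=1, col=1): c = -0.8725 + 0.2240i → escape time 5
(row=1, col=2): c = -0.3850 + 0.2240i → escape time 5
(row=1, col=3): c = 0.1025 + 0.2240i → escape time 5
(row=1, col=4): c = 0.5900 + 0.2240i → escape time 4
(row=2, col=0): c = -1.3600 + -0.1020i → escape time 5
(row=2, col=1): c = -0.8725 + -0.1020i → escape time 5
(row=2, col=2): c = -0.3850 + -0.1020i → escape time 5
(row=2, col=3): c = 0.1025 + -0.1020i → escape time 5
(row=2, col=4): c = 0.5900 + -0.1020i → escape time 4
(row=3, col=0): c = -1.3600 + -0.4280i → escape time 5
(row=3, col=1): c = -0.8725 + -0.4280i → escape time 5
(row=3, col=2): c = -0.3850 + -0.4280i → escape time 5
(row=3, col=3): c = 0.1025 + -0.4280i → escape time 5
(row=3, col=4): c = 0.5900 + -0.4280i → escape time 4
(row=4, col=0): c = -1.3600 + -0.7540i → escape time 3
(row=4, col=1): c = -0.8725 + -0.7540i → escape time 4
(row=4, col=2): c = -0.3850 + -0.7540i → escape time 5
(row=4, col=3): c = 0.1025 + -0.7540i → escape time 5
(row=4, col=4): c = 0.5900 + -0.7540i → escape time 3
(row=5, col=0): c = -1.3600 + -1.0800i → escape time 3
(row=5, col=1): c = -0.8725 + -1.0800i → escape time 3
(row=5, col=2): c = -0.3850 + -1.0800i → escape time 4
(row=5, col=3): c = 0.1025 + -1.0800i → escape time 4
(row=5, col=4): c = 0.5900 + -1.0800i → escape time 2

Answer: 35553
55554
55554
55554
34553
33442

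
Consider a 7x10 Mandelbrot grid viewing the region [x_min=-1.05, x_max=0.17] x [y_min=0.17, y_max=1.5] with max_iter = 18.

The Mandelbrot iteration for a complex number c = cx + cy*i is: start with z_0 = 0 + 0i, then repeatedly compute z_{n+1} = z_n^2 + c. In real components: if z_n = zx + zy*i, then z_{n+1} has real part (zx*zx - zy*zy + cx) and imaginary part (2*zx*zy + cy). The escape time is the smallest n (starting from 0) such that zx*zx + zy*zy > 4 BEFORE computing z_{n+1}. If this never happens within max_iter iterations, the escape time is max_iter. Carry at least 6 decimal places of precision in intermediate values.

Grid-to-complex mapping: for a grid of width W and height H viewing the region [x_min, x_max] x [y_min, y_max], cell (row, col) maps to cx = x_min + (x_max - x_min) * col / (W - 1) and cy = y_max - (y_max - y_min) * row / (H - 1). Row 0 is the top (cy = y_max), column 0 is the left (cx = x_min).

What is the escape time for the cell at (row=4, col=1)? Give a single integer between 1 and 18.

z_0 = 0 + 0i, c = -0.8467 + 0.9089i
Iter 1: z = -0.8467 + 0.9089i, |z|^2 = 1.5429
Iter 2: z = -0.9559 + -0.6302i, |z|^2 = 1.3109
Iter 3: z = -0.3300 + 2.1136i, |z|^2 = 4.5764
Escaped at iteration 3

Answer: 3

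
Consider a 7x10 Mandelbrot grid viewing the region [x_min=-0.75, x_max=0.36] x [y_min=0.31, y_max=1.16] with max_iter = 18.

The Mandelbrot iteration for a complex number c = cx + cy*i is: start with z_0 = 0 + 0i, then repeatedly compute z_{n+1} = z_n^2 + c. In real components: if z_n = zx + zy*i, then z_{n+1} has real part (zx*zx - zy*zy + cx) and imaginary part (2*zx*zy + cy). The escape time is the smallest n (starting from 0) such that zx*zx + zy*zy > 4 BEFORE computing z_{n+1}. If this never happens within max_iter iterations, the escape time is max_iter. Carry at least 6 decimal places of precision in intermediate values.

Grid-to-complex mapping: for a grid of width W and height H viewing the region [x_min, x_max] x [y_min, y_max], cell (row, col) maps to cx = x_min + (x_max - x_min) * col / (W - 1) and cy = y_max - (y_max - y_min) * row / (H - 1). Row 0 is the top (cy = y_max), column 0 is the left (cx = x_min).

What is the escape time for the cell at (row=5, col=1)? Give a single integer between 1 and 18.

Answer: 9

Derivation:
z_0 = 0 + 0i, c = -0.5650 + 0.6878i
Iter 1: z = -0.5650 + 0.6878i, |z|^2 = 0.7923
Iter 2: z = -0.7188 + -0.0894i, |z|^2 = 0.5247
Iter 3: z = -0.0563 + 0.8163i, |z|^2 = 0.6695
Iter 4: z = -1.2282 + 0.5959i, |z|^2 = 1.8635
Iter 5: z = 0.5884 + -0.7759i, |z|^2 = 0.9483
Iter 6: z = -0.8207 + -0.2254i, |z|^2 = 0.7244
Iter 7: z = 0.0578 + 1.0577i, |z|^2 = 1.1221
Iter 8: z = -1.6804 + 0.8101i, |z|^2 = 3.4800
Iter 9: z = 1.6023 + -2.0349i, |z|^2 = 6.7082
Escaped at iteration 9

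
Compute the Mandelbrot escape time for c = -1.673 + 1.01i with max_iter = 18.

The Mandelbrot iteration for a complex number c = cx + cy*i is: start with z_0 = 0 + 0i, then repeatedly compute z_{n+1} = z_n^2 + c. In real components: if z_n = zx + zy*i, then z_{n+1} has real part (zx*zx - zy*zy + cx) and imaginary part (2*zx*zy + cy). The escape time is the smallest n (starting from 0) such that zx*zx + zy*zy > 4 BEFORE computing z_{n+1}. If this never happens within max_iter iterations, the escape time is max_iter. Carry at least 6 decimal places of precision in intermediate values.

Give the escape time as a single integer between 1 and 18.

Answer: 2

Derivation:
z_0 = 0 + 0i, c = -1.6730 + 1.0100i
Iter 1: z = -1.6730 + 1.0100i, |z|^2 = 3.8190
Iter 2: z = 0.1058 + -2.3695i, |z|^2 = 5.6255
Escaped at iteration 2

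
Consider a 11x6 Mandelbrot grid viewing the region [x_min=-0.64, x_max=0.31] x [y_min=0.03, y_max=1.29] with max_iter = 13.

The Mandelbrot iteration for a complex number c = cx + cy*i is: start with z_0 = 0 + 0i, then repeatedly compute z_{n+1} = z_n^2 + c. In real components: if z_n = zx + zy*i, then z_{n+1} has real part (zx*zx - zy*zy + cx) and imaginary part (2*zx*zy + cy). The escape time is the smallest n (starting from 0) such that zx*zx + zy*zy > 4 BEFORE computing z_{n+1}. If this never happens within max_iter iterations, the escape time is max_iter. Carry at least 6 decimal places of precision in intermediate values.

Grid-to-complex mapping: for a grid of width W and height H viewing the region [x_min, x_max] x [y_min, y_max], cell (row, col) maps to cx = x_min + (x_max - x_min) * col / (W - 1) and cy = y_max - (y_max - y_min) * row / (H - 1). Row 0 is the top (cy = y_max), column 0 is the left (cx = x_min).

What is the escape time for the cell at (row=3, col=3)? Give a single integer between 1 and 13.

z_0 = 0 + 0i, c = -0.3550 + 0.5340i
Iter 1: z = -0.3550 + 0.5340i, |z|^2 = 0.4112
Iter 2: z = -0.5141 + 0.1549i, |z|^2 = 0.2883
Iter 3: z = -0.1147 + 0.3748i, |z|^2 = 0.1536
Iter 4: z = -0.4823 + 0.4481i, |z|^2 = 0.4334
Iter 5: z = -0.3231 + 0.1018i, |z|^2 = 0.1148
Iter 6: z = -0.2609 + 0.4682i, |z|^2 = 0.2873
Iter 7: z = -0.5061 + 0.2897i, |z|^2 = 0.3401
Iter 8: z = -0.1827 + 0.2408i, |z|^2 = 0.0914
Iter 9: z = -0.3796 + 0.4460i, |z|^2 = 0.3430
Iter 10: z = -0.4098 + 0.1954i, |z|^2 = 0.2061
Iter 11: z = -0.2252 + 0.3738i, |z|^2 = 0.1905
Iter 12: z = -0.4440 + 0.3656i, |z|^2 = 0.3308

Answer: 13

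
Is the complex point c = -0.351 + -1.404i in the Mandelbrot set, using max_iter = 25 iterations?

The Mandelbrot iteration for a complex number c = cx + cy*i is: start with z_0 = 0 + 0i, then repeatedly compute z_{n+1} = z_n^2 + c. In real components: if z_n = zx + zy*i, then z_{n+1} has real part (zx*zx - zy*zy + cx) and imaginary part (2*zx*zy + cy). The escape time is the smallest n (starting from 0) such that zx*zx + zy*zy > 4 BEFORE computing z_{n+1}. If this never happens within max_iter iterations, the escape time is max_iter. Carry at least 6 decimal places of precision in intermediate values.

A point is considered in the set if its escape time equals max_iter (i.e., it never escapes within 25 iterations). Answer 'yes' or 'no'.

Answer: no

Derivation:
z_0 = 0 + 0i, c = -0.3510 + -1.4040i
Iter 1: z = -0.3510 + -1.4040i, |z|^2 = 2.0944
Iter 2: z = -2.1990 + -0.4184i, |z|^2 = 5.0107
Escaped at iteration 2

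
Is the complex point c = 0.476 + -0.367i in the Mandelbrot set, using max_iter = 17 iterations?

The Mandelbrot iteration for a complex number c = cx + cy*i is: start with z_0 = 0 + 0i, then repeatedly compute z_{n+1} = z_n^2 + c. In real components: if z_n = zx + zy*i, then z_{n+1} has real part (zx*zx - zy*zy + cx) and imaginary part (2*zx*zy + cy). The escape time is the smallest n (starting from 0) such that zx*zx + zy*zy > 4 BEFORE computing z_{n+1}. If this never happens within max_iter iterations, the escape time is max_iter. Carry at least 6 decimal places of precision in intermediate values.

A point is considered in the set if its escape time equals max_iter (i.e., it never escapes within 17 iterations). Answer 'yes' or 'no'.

z_0 = 0 + 0i, c = 0.4760 + -0.3670i
Iter 1: z = 0.4760 + -0.3670i, |z|^2 = 0.3613
Iter 2: z = 0.5679 + -0.7164i, |z|^2 = 0.8357
Iter 3: z = 0.2853 + -1.1807i, |z|^2 = 1.4753
Iter 4: z = -0.8365 + -1.0407i, |z|^2 = 1.7828
Iter 5: z = 0.0928 + 1.3741i, |z|^2 = 1.8968
Iter 6: z = -1.4036 + -0.1118i, |z|^2 = 1.9825
Iter 7: z = 2.4335 + -0.0531i, |z|^2 = 5.9245
Escaped at iteration 7

Answer: no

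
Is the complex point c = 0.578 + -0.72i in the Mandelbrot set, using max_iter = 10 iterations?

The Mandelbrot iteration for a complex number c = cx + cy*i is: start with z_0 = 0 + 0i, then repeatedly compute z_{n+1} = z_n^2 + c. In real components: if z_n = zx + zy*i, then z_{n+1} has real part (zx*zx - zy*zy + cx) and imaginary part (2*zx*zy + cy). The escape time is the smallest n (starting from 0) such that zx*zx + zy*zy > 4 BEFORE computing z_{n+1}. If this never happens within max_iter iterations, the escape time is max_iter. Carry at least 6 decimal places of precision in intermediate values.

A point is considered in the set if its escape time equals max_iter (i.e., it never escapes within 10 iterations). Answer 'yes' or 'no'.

Answer: no

Derivation:
z_0 = 0 + 0i, c = 0.5780 + -0.7200i
Iter 1: z = 0.5780 + -0.7200i, |z|^2 = 0.8525
Iter 2: z = 0.3937 + -1.5523i, |z|^2 = 2.5647
Iter 3: z = -1.6767 + -1.9422i, |z|^2 = 6.5837
Escaped at iteration 3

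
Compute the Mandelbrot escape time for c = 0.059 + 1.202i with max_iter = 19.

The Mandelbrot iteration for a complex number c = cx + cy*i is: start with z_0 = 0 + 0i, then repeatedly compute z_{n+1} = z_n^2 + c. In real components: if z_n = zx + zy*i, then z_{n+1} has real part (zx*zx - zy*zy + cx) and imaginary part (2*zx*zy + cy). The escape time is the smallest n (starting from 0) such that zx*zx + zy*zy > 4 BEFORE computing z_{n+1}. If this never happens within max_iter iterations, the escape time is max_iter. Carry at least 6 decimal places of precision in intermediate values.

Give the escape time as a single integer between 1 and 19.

Answer: 3

Derivation:
z_0 = 0 + 0i, c = 0.0590 + 1.2020i
Iter 1: z = 0.0590 + 1.2020i, |z|^2 = 1.4483
Iter 2: z = -1.3823 + 1.3438i, |z|^2 = 3.7167
Iter 3: z = 0.1639 + -2.5132i, |z|^2 = 6.3432
Escaped at iteration 3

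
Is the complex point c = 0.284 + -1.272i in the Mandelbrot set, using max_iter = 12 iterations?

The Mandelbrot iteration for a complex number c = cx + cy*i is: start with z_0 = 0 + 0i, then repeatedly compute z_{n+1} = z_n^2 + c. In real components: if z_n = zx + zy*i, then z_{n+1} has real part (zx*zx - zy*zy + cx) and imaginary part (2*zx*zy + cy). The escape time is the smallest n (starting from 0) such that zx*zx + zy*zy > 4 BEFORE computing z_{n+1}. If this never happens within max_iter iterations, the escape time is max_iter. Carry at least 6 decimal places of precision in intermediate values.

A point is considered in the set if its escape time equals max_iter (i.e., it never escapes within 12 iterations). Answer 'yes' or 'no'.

z_0 = 0 + 0i, c = 0.2840 + -1.2720i
Iter 1: z = 0.2840 + -1.2720i, |z|^2 = 1.6986
Iter 2: z = -1.2533 + -1.9945i, |z|^2 = 5.5488
Escaped at iteration 2

Answer: no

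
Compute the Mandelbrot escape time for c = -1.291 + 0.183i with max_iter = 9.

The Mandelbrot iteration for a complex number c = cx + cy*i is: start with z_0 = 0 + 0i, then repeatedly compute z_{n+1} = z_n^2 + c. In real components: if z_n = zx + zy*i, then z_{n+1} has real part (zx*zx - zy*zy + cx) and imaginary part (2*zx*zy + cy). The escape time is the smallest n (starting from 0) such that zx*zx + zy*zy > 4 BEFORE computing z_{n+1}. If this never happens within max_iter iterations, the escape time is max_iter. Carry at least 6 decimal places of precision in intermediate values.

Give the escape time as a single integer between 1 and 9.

z_0 = 0 + 0i, c = -1.2910 + 0.1830i
Iter 1: z = -1.2910 + 0.1830i, |z|^2 = 1.7002
Iter 2: z = 0.3422 + -0.2895i, |z|^2 = 0.2009
Iter 3: z = -1.2577 + -0.0151i, |z|^2 = 1.5821
Iter 4: z = 0.2906 + 0.2211i, |z|^2 = 0.1333
Iter 5: z = -1.2554 + 0.3115i, |z|^2 = 1.6731
Iter 6: z = 0.1880 + -0.5991i, |z|^2 = 0.3943
Iter 7: z = -1.6146 + -0.0423i, |z|^2 = 2.6087
Iter 8: z = 1.3141 + 0.3195i, |z|^2 = 1.8289

Answer: 9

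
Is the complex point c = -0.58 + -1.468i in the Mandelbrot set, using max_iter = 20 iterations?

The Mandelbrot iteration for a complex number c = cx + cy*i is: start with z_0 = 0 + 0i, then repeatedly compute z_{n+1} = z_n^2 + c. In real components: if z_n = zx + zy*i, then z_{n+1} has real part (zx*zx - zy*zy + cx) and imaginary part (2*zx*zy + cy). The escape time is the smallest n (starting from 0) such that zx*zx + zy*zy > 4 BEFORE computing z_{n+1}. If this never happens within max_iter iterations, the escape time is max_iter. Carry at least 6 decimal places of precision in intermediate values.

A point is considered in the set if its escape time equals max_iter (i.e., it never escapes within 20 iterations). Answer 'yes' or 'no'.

Answer: no

Derivation:
z_0 = 0 + 0i, c = -0.5800 + -1.4680i
Iter 1: z = -0.5800 + -1.4680i, |z|^2 = 2.4914
Iter 2: z = -2.3986 + 0.2349i, |z|^2 = 5.8086
Escaped at iteration 2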